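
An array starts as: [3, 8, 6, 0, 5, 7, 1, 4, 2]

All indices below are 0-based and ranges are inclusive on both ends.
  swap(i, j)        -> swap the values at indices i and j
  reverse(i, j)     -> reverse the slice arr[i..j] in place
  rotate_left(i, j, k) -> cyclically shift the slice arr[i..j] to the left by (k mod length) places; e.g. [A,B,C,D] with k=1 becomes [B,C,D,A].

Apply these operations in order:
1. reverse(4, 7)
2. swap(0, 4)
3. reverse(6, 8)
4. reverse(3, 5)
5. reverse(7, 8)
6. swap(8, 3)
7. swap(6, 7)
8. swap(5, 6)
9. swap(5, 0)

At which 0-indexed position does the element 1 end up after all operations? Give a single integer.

After 1 (reverse(4, 7)): [3, 8, 6, 0, 4, 1, 7, 5, 2]
After 2 (swap(0, 4)): [4, 8, 6, 0, 3, 1, 7, 5, 2]
After 3 (reverse(6, 8)): [4, 8, 6, 0, 3, 1, 2, 5, 7]
After 4 (reverse(3, 5)): [4, 8, 6, 1, 3, 0, 2, 5, 7]
After 5 (reverse(7, 8)): [4, 8, 6, 1, 3, 0, 2, 7, 5]
After 6 (swap(8, 3)): [4, 8, 6, 5, 3, 0, 2, 7, 1]
After 7 (swap(6, 7)): [4, 8, 6, 5, 3, 0, 7, 2, 1]
After 8 (swap(5, 6)): [4, 8, 6, 5, 3, 7, 0, 2, 1]
After 9 (swap(5, 0)): [7, 8, 6, 5, 3, 4, 0, 2, 1]

Answer: 8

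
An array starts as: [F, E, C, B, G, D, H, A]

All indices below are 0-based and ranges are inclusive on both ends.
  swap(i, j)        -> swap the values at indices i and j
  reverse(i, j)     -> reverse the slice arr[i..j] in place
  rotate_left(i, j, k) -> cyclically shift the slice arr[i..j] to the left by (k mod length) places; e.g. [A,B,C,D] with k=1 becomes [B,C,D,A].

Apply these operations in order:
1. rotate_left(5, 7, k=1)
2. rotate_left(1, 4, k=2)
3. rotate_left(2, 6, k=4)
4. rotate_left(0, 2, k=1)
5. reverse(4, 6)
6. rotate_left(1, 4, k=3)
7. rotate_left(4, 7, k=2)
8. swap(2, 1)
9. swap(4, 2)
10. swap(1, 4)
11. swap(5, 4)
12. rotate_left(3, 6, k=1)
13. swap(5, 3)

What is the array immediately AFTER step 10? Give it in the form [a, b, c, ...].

After 1 (rotate_left(5, 7, k=1)): [F, E, C, B, G, H, A, D]
After 2 (rotate_left(1, 4, k=2)): [F, B, G, E, C, H, A, D]
After 3 (rotate_left(2, 6, k=4)): [F, B, A, G, E, C, H, D]
After 4 (rotate_left(0, 2, k=1)): [B, A, F, G, E, C, H, D]
After 5 (reverse(4, 6)): [B, A, F, G, H, C, E, D]
After 6 (rotate_left(1, 4, k=3)): [B, H, A, F, G, C, E, D]
After 7 (rotate_left(4, 7, k=2)): [B, H, A, F, E, D, G, C]
After 8 (swap(2, 1)): [B, A, H, F, E, D, G, C]
After 9 (swap(4, 2)): [B, A, E, F, H, D, G, C]
After 10 (swap(1, 4)): [B, H, E, F, A, D, G, C]

Answer: [B, H, E, F, A, D, G, C]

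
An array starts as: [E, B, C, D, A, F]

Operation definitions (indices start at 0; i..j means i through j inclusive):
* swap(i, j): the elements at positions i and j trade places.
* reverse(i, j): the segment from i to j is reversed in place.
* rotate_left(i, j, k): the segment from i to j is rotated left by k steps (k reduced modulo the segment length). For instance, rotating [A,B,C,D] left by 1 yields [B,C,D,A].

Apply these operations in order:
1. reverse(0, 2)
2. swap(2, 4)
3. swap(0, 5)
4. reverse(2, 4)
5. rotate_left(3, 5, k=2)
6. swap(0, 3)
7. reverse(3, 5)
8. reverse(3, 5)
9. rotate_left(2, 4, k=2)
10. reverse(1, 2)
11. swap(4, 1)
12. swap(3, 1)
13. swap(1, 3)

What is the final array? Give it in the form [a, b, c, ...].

After 1 (reverse(0, 2)): [C, B, E, D, A, F]
After 2 (swap(2, 4)): [C, B, A, D, E, F]
After 3 (swap(0, 5)): [F, B, A, D, E, C]
After 4 (reverse(2, 4)): [F, B, E, D, A, C]
After 5 (rotate_left(3, 5, k=2)): [F, B, E, C, D, A]
After 6 (swap(0, 3)): [C, B, E, F, D, A]
After 7 (reverse(3, 5)): [C, B, E, A, D, F]
After 8 (reverse(3, 5)): [C, B, E, F, D, A]
After 9 (rotate_left(2, 4, k=2)): [C, B, D, E, F, A]
After 10 (reverse(1, 2)): [C, D, B, E, F, A]
After 11 (swap(4, 1)): [C, F, B, E, D, A]
After 12 (swap(3, 1)): [C, E, B, F, D, A]
After 13 (swap(1, 3)): [C, F, B, E, D, A]

Answer: [C, F, B, E, D, A]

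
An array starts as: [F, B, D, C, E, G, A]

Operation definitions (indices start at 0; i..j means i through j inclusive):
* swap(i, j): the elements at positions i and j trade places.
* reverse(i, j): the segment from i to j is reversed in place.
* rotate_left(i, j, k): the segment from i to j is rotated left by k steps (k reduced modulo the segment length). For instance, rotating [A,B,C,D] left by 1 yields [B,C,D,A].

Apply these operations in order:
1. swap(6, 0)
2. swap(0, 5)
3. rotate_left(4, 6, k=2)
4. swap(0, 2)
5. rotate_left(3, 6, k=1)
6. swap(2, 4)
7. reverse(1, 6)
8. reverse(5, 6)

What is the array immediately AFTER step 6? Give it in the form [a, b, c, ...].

After 1 (swap(6, 0)): [A, B, D, C, E, G, F]
After 2 (swap(0, 5)): [G, B, D, C, E, A, F]
After 3 (rotate_left(4, 6, k=2)): [G, B, D, C, F, E, A]
After 4 (swap(0, 2)): [D, B, G, C, F, E, A]
After 5 (rotate_left(3, 6, k=1)): [D, B, G, F, E, A, C]
After 6 (swap(2, 4)): [D, B, E, F, G, A, C]

Answer: [D, B, E, F, G, A, C]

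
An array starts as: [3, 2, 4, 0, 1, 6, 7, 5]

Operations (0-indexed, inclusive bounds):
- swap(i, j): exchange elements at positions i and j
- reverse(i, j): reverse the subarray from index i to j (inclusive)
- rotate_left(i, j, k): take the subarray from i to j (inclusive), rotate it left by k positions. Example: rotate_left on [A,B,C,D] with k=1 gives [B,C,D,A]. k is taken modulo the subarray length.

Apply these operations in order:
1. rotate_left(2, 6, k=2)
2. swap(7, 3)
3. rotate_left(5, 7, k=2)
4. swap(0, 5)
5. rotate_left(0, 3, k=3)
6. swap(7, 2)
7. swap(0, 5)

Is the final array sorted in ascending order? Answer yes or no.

Answer: no

Derivation:
After 1 (rotate_left(2, 6, k=2)): [3, 2, 1, 6, 7, 4, 0, 5]
After 2 (swap(7, 3)): [3, 2, 1, 5, 7, 4, 0, 6]
After 3 (rotate_left(5, 7, k=2)): [3, 2, 1, 5, 7, 6, 4, 0]
After 4 (swap(0, 5)): [6, 2, 1, 5, 7, 3, 4, 0]
After 5 (rotate_left(0, 3, k=3)): [5, 6, 2, 1, 7, 3, 4, 0]
After 6 (swap(7, 2)): [5, 6, 0, 1, 7, 3, 4, 2]
After 7 (swap(0, 5)): [3, 6, 0, 1, 7, 5, 4, 2]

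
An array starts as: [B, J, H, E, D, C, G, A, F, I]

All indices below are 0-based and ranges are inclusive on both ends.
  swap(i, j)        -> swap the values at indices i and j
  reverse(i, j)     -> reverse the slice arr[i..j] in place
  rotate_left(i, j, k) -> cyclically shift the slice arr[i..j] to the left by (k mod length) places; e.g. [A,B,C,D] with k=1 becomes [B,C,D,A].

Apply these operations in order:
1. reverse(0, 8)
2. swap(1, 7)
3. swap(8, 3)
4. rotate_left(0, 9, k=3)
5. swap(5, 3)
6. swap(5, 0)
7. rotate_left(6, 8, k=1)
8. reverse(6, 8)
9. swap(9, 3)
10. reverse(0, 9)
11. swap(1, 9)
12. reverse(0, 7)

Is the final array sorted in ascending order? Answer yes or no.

After 1 (reverse(0, 8)): [F, A, G, C, D, E, H, J, B, I]
After 2 (swap(1, 7)): [F, J, G, C, D, E, H, A, B, I]
After 3 (swap(8, 3)): [F, J, G, B, D, E, H, A, C, I]
After 4 (rotate_left(0, 9, k=3)): [B, D, E, H, A, C, I, F, J, G]
After 5 (swap(5, 3)): [B, D, E, C, A, H, I, F, J, G]
After 6 (swap(5, 0)): [H, D, E, C, A, B, I, F, J, G]
After 7 (rotate_left(6, 8, k=1)): [H, D, E, C, A, B, F, J, I, G]
After 8 (reverse(6, 8)): [H, D, E, C, A, B, I, J, F, G]
After 9 (swap(9, 3)): [H, D, E, G, A, B, I, J, F, C]
After 10 (reverse(0, 9)): [C, F, J, I, B, A, G, E, D, H]
After 11 (swap(1, 9)): [C, H, J, I, B, A, G, E, D, F]
After 12 (reverse(0, 7)): [E, G, A, B, I, J, H, C, D, F]

Answer: no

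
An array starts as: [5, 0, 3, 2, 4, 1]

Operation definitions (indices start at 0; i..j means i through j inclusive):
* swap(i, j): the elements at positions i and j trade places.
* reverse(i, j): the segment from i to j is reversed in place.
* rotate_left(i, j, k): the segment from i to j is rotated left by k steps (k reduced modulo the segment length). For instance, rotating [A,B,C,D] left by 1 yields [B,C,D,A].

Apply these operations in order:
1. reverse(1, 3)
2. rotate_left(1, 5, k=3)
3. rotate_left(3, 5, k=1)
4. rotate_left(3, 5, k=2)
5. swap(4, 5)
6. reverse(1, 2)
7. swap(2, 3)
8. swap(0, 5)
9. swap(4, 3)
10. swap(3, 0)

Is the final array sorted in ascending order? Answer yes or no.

Answer: yes

Derivation:
After 1 (reverse(1, 3)): [5, 2, 3, 0, 4, 1]
After 2 (rotate_left(1, 5, k=3)): [5, 4, 1, 2, 3, 0]
After 3 (rotate_left(3, 5, k=1)): [5, 4, 1, 3, 0, 2]
After 4 (rotate_left(3, 5, k=2)): [5, 4, 1, 2, 3, 0]
After 5 (swap(4, 5)): [5, 4, 1, 2, 0, 3]
After 6 (reverse(1, 2)): [5, 1, 4, 2, 0, 3]
After 7 (swap(2, 3)): [5, 1, 2, 4, 0, 3]
After 8 (swap(0, 5)): [3, 1, 2, 4, 0, 5]
After 9 (swap(4, 3)): [3, 1, 2, 0, 4, 5]
After 10 (swap(3, 0)): [0, 1, 2, 3, 4, 5]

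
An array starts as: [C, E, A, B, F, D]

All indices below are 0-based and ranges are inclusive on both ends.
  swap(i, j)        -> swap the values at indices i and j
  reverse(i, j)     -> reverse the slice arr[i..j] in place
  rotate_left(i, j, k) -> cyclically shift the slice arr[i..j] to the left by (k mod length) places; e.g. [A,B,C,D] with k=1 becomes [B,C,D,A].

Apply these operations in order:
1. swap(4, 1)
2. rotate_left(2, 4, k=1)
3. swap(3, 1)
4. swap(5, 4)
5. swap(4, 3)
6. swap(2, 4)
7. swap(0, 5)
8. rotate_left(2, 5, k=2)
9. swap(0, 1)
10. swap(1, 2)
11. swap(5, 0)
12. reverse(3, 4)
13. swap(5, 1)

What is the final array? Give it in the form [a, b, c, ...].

Answer: [D, E, A, F, C, B]

Derivation:
After 1 (swap(4, 1)): [C, F, A, B, E, D]
After 2 (rotate_left(2, 4, k=1)): [C, F, B, E, A, D]
After 3 (swap(3, 1)): [C, E, B, F, A, D]
After 4 (swap(5, 4)): [C, E, B, F, D, A]
After 5 (swap(4, 3)): [C, E, B, D, F, A]
After 6 (swap(2, 4)): [C, E, F, D, B, A]
After 7 (swap(0, 5)): [A, E, F, D, B, C]
After 8 (rotate_left(2, 5, k=2)): [A, E, B, C, F, D]
After 9 (swap(0, 1)): [E, A, B, C, F, D]
After 10 (swap(1, 2)): [E, B, A, C, F, D]
After 11 (swap(5, 0)): [D, B, A, C, F, E]
After 12 (reverse(3, 4)): [D, B, A, F, C, E]
After 13 (swap(5, 1)): [D, E, A, F, C, B]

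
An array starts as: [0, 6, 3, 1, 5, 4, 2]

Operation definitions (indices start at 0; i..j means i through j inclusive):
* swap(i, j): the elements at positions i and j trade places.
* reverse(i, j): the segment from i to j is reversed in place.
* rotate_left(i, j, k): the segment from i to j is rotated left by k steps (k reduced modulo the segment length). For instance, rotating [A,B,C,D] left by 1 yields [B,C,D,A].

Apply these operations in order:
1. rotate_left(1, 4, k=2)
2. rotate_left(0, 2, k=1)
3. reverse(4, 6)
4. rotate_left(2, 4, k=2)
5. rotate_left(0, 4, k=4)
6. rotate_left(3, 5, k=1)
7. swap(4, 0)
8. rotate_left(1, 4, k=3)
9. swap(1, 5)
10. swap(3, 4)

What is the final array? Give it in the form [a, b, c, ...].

After 1 (rotate_left(1, 4, k=2)): [0, 1, 5, 6, 3, 4, 2]
After 2 (rotate_left(0, 2, k=1)): [1, 5, 0, 6, 3, 4, 2]
After 3 (reverse(4, 6)): [1, 5, 0, 6, 2, 4, 3]
After 4 (rotate_left(2, 4, k=2)): [1, 5, 2, 0, 6, 4, 3]
After 5 (rotate_left(0, 4, k=4)): [6, 1, 5, 2, 0, 4, 3]
After 6 (rotate_left(3, 5, k=1)): [6, 1, 5, 0, 4, 2, 3]
After 7 (swap(4, 0)): [4, 1, 5, 0, 6, 2, 3]
After 8 (rotate_left(1, 4, k=3)): [4, 6, 1, 5, 0, 2, 3]
After 9 (swap(1, 5)): [4, 2, 1, 5, 0, 6, 3]
After 10 (swap(3, 4)): [4, 2, 1, 0, 5, 6, 3]

Answer: [4, 2, 1, 0, 5, 6, 3]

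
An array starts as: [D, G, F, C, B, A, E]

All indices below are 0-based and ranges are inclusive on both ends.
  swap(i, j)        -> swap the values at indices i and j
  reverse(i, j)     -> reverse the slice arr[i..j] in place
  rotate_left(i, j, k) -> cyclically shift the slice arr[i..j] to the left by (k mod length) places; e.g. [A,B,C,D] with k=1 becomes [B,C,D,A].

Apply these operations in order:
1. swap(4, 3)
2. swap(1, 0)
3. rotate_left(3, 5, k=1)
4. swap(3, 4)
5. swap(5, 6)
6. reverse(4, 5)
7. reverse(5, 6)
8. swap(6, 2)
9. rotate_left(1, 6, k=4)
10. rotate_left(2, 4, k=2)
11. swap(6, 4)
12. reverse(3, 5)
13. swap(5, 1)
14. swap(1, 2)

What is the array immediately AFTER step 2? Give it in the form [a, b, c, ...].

After 1 (swap(4, 3)): [D, G, F, B, C, A, E]
After 2 (swap(1, 0)): [G, D, F, B, C, A, E]

Answer: [G, D, F, B, C, A, E]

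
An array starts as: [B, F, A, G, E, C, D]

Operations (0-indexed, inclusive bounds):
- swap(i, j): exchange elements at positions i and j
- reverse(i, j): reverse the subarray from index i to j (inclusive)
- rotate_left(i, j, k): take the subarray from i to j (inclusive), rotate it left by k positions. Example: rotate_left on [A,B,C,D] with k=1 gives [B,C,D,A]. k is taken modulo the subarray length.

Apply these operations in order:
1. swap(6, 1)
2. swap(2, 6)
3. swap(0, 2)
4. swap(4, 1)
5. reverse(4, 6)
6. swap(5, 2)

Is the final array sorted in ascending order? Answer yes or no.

After 1 (swap(6, 1)): [B, D, A, G, E, C, F]
After 2 (swap(2, 6)): [B, D, F, G, E, C, A]
After 3 (swap(0, 2)): [F, D, B, G, E, C, A]
After 4 (swap(4, 1)): [F, E, B, G, D, C, A]
After 5 (reverse(4, 6)): [F, E, B, G, A, C, D]
After 6 (swap(5, 2)): [F, E, C, G, A, B, D]

Answer: no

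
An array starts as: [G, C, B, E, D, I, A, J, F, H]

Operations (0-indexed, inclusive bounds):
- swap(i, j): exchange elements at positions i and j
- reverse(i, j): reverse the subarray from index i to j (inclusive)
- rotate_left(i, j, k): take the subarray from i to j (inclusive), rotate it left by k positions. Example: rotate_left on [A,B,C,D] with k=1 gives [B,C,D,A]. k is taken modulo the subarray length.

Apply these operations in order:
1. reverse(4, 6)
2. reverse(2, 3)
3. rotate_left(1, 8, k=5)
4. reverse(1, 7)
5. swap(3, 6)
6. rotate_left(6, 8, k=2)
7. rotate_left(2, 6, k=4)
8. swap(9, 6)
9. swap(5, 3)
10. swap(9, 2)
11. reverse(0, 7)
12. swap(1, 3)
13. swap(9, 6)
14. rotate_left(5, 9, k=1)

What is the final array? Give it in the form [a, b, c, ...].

Answer: [E, J, B, H, C, I, G, D, A, F]

Derivation:
After 1 (reverse(4, 6)): [G, C, B, E, A, I, D, J, F, H]
After 2 (reverse(2, 3)): [G, C, E, B, A, I, D, J, F, H]
After 3 (rotate_left(1, 8, k=5)): [G, D, J, F, C, E, B, A, I, H]
After 4 (reverse(1, 7)): [G, A, B, E, C, F, J, D, I, H]
After 5 (swap(3, 6)): [G, A, B, J, C, F, E, D, I, H]
After 6 (rotate_left(6, 8, k=2)): [G, A, B, J, C, F, I, E, D, H]
After 7 (rotate_left(2, 6, k=4)): [G, A, I, B, J, C, F, E, D, H]
After 8 (swap(9, 6)): [G, A, I, B, J, C, H, E, D, F]
After 9 (swap(5, 3)): [G, A, I, C, J, B, H, E, D, F]
After 10 (swap(9, 2)): [G, A, F, C, J, B, H, E, D, I]
After 11 (reverse(0, 7)): [E, H, B, J, C, F, A, G, D, I]
After 12 (swap(1, 3)): [E, J, B, H, C, F, A, G, D, I]
After 13 (swap(9, 6)): [E, J, B, H, C, F, I, G, D, A]
After 14 (rotate_left(5, 9, k=1)): [E, J, B, H, C, I, G, D, A, F]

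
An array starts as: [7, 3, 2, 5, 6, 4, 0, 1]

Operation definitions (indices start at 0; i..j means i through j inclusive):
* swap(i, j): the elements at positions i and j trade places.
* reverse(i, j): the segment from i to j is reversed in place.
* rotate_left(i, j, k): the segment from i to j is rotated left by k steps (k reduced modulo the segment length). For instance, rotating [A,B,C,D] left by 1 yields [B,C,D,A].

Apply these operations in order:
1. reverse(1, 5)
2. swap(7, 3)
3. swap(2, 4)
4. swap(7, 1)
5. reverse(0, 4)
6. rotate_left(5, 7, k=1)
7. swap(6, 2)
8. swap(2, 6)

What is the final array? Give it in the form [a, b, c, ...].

After 1 (reverse(1, 5)): [7, 4, 6, 5, 2, 3, 0, 1]
After 2 (swap(7, 3)): [7, 4, 6, 1, 2, 3, 0, 5]
After 3 (swap(2, 4)): [7, 4, 2, 1, 6, 3, 0, 5]
After 4 (swap(7, 1)): [7, 5, 2, 1, 6, 3, 0, 4]
After 5 (reverse(0, 4)): [6, 1, 2, 5, 7, 3, 0, 4]
After 6 (rotate_left(5, 7, k=1)): [6, 1, 2, 5, 7, 0, 4, 3]
After 7 (swap(6, 2)): [6, 1, 4, 5, 7, 0, 2, 3]
After 8 (swap(2, 6)): [6, 1, 2, 5, 7, 0, 4, 3]

Answer: [6, 1, 2, 5, 7, 0, 4, 3]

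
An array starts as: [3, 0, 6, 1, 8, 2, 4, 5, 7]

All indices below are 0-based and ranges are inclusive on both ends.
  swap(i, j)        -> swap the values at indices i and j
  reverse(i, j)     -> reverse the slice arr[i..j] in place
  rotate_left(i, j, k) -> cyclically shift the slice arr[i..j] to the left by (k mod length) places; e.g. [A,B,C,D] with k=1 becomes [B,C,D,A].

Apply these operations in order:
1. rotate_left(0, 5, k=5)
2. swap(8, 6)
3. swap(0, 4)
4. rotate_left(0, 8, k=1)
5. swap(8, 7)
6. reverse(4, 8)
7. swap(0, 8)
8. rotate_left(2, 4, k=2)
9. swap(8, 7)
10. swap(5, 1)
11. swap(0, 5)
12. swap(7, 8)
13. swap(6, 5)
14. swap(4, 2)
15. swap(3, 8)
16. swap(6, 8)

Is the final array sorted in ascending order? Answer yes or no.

After 1 (rotate_left(0, 5, k=5)): [2, 3, 0, 6, 1, 8, 4, 5, 7]
After 2 (swap(8, 6)): [2, 3, 0, 6, 1, 8, 7, 5, 4]
After 3 (swap(0, 4)): [1, 3, 0, 6, 2, 8, 7, 5, 4]
After 4 (rotate_left(0, 8, k=1)): [3, 0, 6, 2, 8, 7, 5, 4, 1]
After 5 (swap(8, 7)): [3, 0, 6, 2, 8, 7, 5, 1, 4]
After 6 (reverse(4, 8)): [3, 0, 6, 2, 4, 1, 5, 7, 8]
After 7 (swap(0, 8)): [8, 0, 6, 2, 4, 1, 5, 7, 3]
After 8 (rotate_left(2, 4, k=2)): [8, 0, 4, 6, 2, 1, 5, 7, 3]
After 9 (swap(8, 7)): [8, 0, 4, 6, 2, 1, 5, 3, 7]
After 10 (swap(5, 1)): [8, 1, 4, 6, 2, 0, 5, 3, 7]
After 11 (swap(0, 5)): [0, 1, 4, 6, 2, 8, 5, 3, 7]
After 12 (swap(7, 8)): [0, 1, 4, 6, 2, 8, 5, 7, 3]
After 13 (swap(6, 5)): [0, 1, 4, 6, 2, 5, 8, 7, 3]
After 14 (swap(4, 2)): [0, 1, 2, 6, 4, 5, 8, 7, 3]
After 15 (swap(3, 8)): [0, 1, 2, 3, 4, 5, 8, 7, 6]
After 16 (swap(6, 8)): [0, 1, 2, 3, 4, 5, 6, 7, 8]

Answer: yes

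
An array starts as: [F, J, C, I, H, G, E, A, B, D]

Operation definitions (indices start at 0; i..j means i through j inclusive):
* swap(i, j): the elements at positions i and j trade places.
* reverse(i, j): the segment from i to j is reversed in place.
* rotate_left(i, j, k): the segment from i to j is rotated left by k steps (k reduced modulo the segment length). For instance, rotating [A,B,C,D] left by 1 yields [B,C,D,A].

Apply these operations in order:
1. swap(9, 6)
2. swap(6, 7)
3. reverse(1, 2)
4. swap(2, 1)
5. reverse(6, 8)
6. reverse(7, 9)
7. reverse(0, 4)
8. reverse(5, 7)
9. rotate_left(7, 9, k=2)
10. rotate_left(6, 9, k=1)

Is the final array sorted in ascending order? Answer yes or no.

After 1 (swap(9, 6)): [F, J, C, I, H, G, D, A, B, E]
After 2 (swap(6, 7)): [F, J, C, I, H, G, A, D, B, E]
After 3 (reverse(1, 2)): [F, C, J, I, H, G, A, D, B, E]
After 4 (swap(2, 1)): [F, J, C, I, H, G, A, D, B, E]
After 5 (reverse(6, 8)): [F, J, C, I, H, G, B, D, A, E]
After 6 (reverse(7, 9)): [F, J, C, I, H, G, B, E, A, D]
After 7 (reverse(0, 4)): [H, I, C, J, F, G, B, E, A, D]
After 8 (reverse(5, 7)): [H, I, C, J, F, E, B, G, A, D]
After 9 (rotate_left(7, 9, k=2)): [H, I, C, J, F, E, B, D, G, A]
After 10 (rotate_left(6, 9, k=1)): [H, I, C, J, F, E, D, G, A, B]

Answer: no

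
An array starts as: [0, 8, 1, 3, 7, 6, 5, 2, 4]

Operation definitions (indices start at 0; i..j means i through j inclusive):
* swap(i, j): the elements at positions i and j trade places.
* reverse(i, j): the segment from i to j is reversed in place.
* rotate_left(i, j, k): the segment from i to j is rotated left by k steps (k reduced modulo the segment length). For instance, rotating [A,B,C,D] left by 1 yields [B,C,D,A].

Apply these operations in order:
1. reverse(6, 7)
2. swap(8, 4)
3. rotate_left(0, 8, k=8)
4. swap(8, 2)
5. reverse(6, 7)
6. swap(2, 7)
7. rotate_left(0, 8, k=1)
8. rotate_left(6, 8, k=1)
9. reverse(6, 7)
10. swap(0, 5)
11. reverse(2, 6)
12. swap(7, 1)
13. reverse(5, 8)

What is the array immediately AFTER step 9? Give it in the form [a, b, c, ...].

After 1 (reverse(6, 7)): [0, 8, 1, 3, 7, 6, 2, 5, 4]
After 2 (swap(8, 4)): [0, 8, 1, 3, 4, 6, 2, 5, 7]
After 3 (rotate_left(0, 8, k=8)): [7, 0, 8, 1, 3, 4, 6, 2, 5]
After 4 (swap(8, 2)): [7, 0, 5, 1, 3, 4, 6, 2, 8]
After 5 (reverse(6, 7)): [7, 0, 5, 1, 3, 4, 2, 6, 8]
After 6 (swap(2, 7)): [7, 0, 6, 1, 3, 4, 2, 5, 8]
After 7 (rotate_left(0, 8, k=1)): [0, 6, 1, 3, 4, 2, 5, 8, 7]
After 8 (rotate_left(6, 8, k=1)): [0, 6, 1, 3, 4, 2, 8, 7, 5]
After 9 (reverse(6, 7)): [0, 6, 1, 3, 4, 2, 7, 8, 5]

Answer: [0, 6, 1, 3, 4, 2, 7, 8, 5]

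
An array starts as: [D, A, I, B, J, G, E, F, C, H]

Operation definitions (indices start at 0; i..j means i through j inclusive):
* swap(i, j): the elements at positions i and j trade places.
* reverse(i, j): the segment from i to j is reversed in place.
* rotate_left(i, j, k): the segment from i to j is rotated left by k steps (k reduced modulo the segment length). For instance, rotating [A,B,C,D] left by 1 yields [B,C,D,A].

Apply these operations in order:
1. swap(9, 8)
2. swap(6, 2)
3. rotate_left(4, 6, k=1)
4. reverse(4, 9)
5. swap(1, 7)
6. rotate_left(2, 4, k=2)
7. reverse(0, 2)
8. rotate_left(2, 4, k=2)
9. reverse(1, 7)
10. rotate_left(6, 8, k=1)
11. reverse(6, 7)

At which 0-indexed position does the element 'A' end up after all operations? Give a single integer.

Answer: 1

Derivation:
After 1 (swap(9, 8)): [D, A, I, B, J, G, E, F, H, C]
After 2 (swap(6, 2)): [D, A, E, B, J, G, I, F, H, C]
After 3 (rotate_left(4, 6, k=1)): [D, A, E, B, G, I, J, F, H, C]
After 4 (reverse(4, 9)): [D, A, E, B, C, H, F, J, I, G]
After 5 (swap(1, 7)): [D, J, E, B, C, H, F, A, I, G]
After 6 (rotate_left(2, 4, k=2)): [D, J, C, E, B, H, F, A, I, G]
After 7 (reverse(0, 2)): [C, J, D, E, B, H, F, A, I, G]
After 8 (rotate_left(2, 4, k=2)): [C, J, B, D, E, H, F, A, I, G]
After 9 (reverse(1, 7)): [C, A, F, H, E, D, B, J, I, G]
After 10 (rotate_left(6, 8, k=1)): [C, A, F, H, E, D, J, I, B, G]
After 11 (reverse(6, 7)): [C, A, F, H, E, D, I, J, B, G]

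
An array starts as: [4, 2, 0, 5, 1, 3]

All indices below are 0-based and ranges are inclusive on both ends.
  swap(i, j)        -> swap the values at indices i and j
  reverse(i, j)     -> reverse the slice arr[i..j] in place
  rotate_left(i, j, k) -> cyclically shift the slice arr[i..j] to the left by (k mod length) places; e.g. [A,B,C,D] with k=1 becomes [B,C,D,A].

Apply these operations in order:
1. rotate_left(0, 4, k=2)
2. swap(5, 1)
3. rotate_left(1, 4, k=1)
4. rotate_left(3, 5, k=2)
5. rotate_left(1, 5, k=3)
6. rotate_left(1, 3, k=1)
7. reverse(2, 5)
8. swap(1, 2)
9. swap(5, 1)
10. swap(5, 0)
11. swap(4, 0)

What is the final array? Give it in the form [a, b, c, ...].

Answer: [2, 1, 3, 4, 5, 0]

Derivation:
After 1 (rotate_left(0, 4, k=2)): [0, 5, 1, 4, 2, 3]
After 2 (swap(5, 1)): [0, 3, 1, 4, 2, 5]
After 3 (rotate_left(1, 4, k=1)): [0, 1, 4, 2, 3, 5]
After 4 (rotate_left(3, 5, k=2)): [0, 1, 4, 5, 2, 3]
After 5 (rotate_left(1, 5, k=3)): [0, 2, 3, 1, 4, 5]
After 6 (rotate_left(1, 3, k=1)): [0, 3, 1, 2, 4, 5]
After 7 (reverse(2, 5)): [0, 3, 5, 4, 2, 1]
After 8 (swap(1, 2)): [0, 5, 3, 4, 2, 1]
After 9 (swap(5, 1)): [0, 1, 3, 4, 2, 5]
After 10 (swap(5, 0)): [5, 1, 3, 4, 2, 0]
After 11 (swap(4, 0)): [2, 1, 3, 4, 5, 0]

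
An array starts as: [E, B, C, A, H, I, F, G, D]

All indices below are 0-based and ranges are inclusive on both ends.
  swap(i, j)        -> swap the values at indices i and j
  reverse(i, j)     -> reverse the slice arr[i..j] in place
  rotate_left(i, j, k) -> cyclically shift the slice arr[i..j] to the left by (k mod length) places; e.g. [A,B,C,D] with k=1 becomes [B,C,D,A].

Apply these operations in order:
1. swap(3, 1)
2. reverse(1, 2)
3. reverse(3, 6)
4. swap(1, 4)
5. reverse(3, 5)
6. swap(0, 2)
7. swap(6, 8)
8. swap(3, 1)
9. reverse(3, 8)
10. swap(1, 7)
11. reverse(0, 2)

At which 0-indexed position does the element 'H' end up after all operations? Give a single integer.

After 1 (swap(3, 1)): [E, A, C, B, H, I, F, G, D]
After 2 (reverse(1, 2)): [E, C, A, B, H, I, F, G, D]
After 3 (reverse(3, 6)): [E, C, A, F, I, H, B, G, D]
After 4 (swap(1, 4)): [E, I, A, F, C, H, B, G, D]
After 5 (reverse(3, 5)): [E, I, A, H, C, F, B, G, D]
After 6 (swap(0, 2)): [A, I, E, H, C, F, B, G, D]
After 7 (swap(6, 8)): [A, I, E, H, C, F, D, G, B]
After 8 (swap(3, 1)): [A, H, E, I, C, F, D, G, B]
After 9 (reverse(3, 8)): [A, H, E, B, G, D, F, C, I]
After 10 (swap(1, 7)): [A, C, E, B, G, D, F, H, I]
After 11 (reverse(0, 2)): [E, C, A, B, G, D, F, H, I]

Answer: 7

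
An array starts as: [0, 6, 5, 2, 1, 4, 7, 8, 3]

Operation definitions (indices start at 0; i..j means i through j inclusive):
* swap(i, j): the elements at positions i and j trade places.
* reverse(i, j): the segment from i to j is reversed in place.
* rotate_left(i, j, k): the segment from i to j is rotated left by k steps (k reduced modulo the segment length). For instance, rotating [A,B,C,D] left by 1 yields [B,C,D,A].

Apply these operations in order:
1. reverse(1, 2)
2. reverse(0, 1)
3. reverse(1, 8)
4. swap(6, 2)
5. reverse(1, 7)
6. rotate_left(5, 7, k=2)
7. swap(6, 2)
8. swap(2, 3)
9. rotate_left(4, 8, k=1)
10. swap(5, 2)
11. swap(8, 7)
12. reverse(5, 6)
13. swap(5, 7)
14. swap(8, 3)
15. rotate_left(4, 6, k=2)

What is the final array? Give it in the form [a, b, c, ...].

Answer: [5, 6, 8, 0, 1, 3, 4, 2, 7]

Derivation:
After 1 (reverse(1, 2)): [0, 5, 6, 2, 1, 4, 7, 8, 3]
After 2 (reverse(0, 1)): [5, 0, 6, 2, 1, 4, 7, 8, 3]
After 3 (reverse(1, 8)): [5, 3, 8, 7, 4, 1, 2, 6, 0]
After 4 (swap(6, 2)): [5, 3, 2, 7, 4, 1, 8, 6, 0]
After 5 (reverse(1, 7)): [5, 6, 8, 1, 4, 7, 2, 3, 0]
After 6 (rotate_left(5, 7, k=2)): [5, 6, 8, 1, 4, 3, 7, 2, 0]
After 7 (swap(6, 2)): [5, 6, 7, 1, 4, 3, 8, 2, 0]
After 8 (swap(2, 3)): [5, 6, 1, 7, 4, 3, 8, 2, 0]
After 9 (rotate_left(4, 8, k=1)): [5, 6, 1, 7, 3, 8, 2, 0, 4]
After 10 (swap(5, 2)): [5, 6, 8, 7, 3, 1, 2, 0, 4]
After 11 (swap(8, 7)): [5, 6, 8, 7, 3, 1, 2, 4, 0]
After 12 (reverse(5, 6)): [5, 6, 8, 7, 3, 2, 1, 4, 0]
After 13 (swap(5, 7)): [5, 6, 8, 7, 3, 4, 1, 2, 0]
After 14 (swap(8, 3)): [5, 6, 8, 0, 3, 4, 1, 2, 7]
After 15 (rotate_left(4, 6, k=2)): [5, 6, 8, 0, 1, 3, 4, 2, 7]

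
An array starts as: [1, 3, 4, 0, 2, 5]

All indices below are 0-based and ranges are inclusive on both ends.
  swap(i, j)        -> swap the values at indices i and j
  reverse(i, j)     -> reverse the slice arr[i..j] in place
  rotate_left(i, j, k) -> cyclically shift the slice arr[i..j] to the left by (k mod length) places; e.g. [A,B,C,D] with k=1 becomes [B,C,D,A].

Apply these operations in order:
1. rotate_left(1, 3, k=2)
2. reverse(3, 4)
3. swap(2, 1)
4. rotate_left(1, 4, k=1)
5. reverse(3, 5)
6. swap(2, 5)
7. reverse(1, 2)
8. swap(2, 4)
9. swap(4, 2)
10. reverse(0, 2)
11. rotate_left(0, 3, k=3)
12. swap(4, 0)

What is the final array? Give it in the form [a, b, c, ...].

After 1 (rotate_left(1, 3, k=2)): [1, 0, 3, 4, 2, 5]
After 2 (reverse(3, 4)): [1, 0, 3, 2, 4, 5]
After 3 (swap(2, 1)): [1, 3, 0, 2, 4, 5]
After 4 (rotate_left(1, 4, k=1)): [1, 0, 2, 4, 3, 5]
After 5 (reverse(3, 5)): [1, 0, 2, 5, 3, 4]
After 6 (swap(2, 5)): [1, 0, 4, 5, 3, 2]
After 7 (reverse(1, 2)): [1, 4, 0, 5, 3, 2]
After 8 (swap(2, 4)): [1, 4, 3, 5, 0, 2]
After 9 (swap(4, 2)): [1, 4, 0, 5, 3, 2]
After 10 (reverse(0, 2)): [0, 4, 1, 5, 3, 2]
After 11 (rotate_left(0, 3, k=3)): [5, 0, 4, 1, 3, 2]
After 12 (swap(4, 0)): [3, 0, 4, 1, 5, 2]

Answer: [3, 0, 4, 1, 5, 2]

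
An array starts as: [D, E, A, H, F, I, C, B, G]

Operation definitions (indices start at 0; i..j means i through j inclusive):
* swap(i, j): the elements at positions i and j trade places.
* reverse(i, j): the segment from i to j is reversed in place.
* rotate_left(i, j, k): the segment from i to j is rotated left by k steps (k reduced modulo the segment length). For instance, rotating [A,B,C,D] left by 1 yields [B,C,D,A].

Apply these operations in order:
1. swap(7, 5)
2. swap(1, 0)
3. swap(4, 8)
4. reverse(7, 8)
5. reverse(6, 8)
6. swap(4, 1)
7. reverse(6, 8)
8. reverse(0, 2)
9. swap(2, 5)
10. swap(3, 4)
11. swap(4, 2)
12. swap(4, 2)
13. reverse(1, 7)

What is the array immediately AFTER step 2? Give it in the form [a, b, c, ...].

Answer: [E, D, A, H, F, B, C, I, G]

Derivation:
After 1 (swap(7, 5)): [D, E, A, H, F, B, C, I, G]
After 2 (swap(1, 0)): [E, D, A, H, F, B, C, I, G]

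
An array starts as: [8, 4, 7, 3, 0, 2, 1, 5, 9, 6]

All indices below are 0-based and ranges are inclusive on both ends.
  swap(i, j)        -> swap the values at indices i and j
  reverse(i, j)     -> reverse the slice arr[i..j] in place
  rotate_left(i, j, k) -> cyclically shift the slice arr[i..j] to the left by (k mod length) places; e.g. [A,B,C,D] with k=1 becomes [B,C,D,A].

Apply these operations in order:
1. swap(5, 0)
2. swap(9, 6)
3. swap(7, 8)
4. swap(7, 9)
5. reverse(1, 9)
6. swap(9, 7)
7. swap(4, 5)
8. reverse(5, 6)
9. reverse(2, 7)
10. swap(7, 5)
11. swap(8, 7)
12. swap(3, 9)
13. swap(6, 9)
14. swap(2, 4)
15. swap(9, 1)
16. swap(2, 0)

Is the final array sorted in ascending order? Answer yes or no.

After 1 (swap(5, 0)): [2, 4, 7, 3, 0, 8, 1, 5, 9, 6]
After 2 (swap(9, 6)): [2, 4, 7, 3, 0, 8, 6, 5, 9, 1]
After 3 (swap(7, 8)): [2, 4, 7, 3, 0, 8, 6, 9, 5, 1]
After 4 (swap(7, 9)): [2, 4, 7, 3, 0, 8, 6, 1, 5, 9]
After 5 (reverse(1, 9)): [2, 9, 5, 1, 6, 8, 0, 3, 7, 4]
After 6 (swap(9, 7)): [2, 9, 5, 1, 6, 8, 0, 4, 7, 3]
After 7 (swap(4, 5)): [2, 9, 5, 1, 8, 6, 0, 4, 7, 3]
After 8 (reverse(5, 6)): [2, 9, 5, 1, 8, 0, 6, 4, 7, 3]
After 9 (reverse(2, 7)): [2, 9, 4, 6, 0, 8, 1, 5, 7, 3]
After 10 (swap(7, 5)): [2, 9, 4, 6, 0, 5, 1, 8, 7, 3]
After 11 (swap(8, 7)): [2, 9, 4, 6, 0, 5, 1, 7, 8, 3]
After 12 (swap(3, 9)): [2, 9, 4, 3, 0, 5, 1, 7, 8, 6]
After 13 (swap(6, 9)): [2, 9, 4, 3, 0, 5, 6, 7, 8, 1]
After 14 (swap(2, 4)): [2, 9, 0, 3, 4, 5, 6, 7, 8, 1]
After 15 (swap(9, 1)): [2, 1, 0, 3, 4, 5, 6, 7, 8, 9]
After 16 (swap(2, 0)): [0, 1, 2, 3, 4, 5, 6, 7, 8, 9]

Answer: yes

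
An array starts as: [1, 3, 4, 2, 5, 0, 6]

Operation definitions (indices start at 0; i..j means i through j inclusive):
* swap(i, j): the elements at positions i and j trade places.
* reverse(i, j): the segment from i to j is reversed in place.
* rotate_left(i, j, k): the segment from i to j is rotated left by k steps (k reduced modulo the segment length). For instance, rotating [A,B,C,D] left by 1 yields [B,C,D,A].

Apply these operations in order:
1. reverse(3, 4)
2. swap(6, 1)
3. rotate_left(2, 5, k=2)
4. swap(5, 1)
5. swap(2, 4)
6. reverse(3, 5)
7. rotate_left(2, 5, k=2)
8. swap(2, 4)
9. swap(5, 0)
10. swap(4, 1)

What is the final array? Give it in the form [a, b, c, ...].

Answer: [6, 2, 4, 0, 5, 1, 3]

Derivation:
After 1 (reverse(3, 4)): [1, 3, 4, 5, 2, 0, 6]
After 2 (swap(6, 1)): [1, 6, 4, 5, 2, 0, 3]
After 3 (rotate_left(2, 5, k=2)): [1, 6, 2, 0, 4, 5, 3]
After 4 (swap(5, 1)): [1, 5, 2, 0, 4, 6, 3]
After 5 (swap(2, 4)): [1, 5, 4, 0, 2, 6, 3]
After 6 (reverse(3, 5)): [1, 5, 4, 6, 2, 0, 3]
After 7 (rotate_left(2, 5, k=2)): [1, 5, 2, 0, 4, 6, 3]
After 8 (swap(2, 4)): [1, 5, 4, 0, 2, 6, 3]
After 9 (swap(5, 0)): [6, 5, 4, 0, 2, 1, 3]
After 10 (swap(4, 1)): [6, 2, 4, 0, 5, 1, 3]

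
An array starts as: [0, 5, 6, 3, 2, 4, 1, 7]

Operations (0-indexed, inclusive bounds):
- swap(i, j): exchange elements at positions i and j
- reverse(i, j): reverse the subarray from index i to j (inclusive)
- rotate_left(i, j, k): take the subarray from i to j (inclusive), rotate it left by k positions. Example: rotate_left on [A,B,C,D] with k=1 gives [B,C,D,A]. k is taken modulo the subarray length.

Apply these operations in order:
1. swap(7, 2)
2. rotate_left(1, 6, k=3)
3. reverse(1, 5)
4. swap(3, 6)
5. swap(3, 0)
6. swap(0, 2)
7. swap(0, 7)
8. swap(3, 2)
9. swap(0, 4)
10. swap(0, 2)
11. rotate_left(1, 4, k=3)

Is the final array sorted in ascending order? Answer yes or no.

After 1 (swap(7, 2)): [0, 5, 7, 3, 2, 4, 1, 6]
After 2 (rotate_left(1, 6, k=3)): [0, 2, 4, 1, 5, 7, 3, 6]
After 3 (reverse(1, 5)): [0, 7, 5, 1, 4, 2, 3, 6]
After 4 (swap(3, 6)): [0, 7, 5, 3, 4, 2, 1, 6]
After 5 (swap(3, 0)): [3, 7, 5, 0, 4, 2, 1, 6]
After 6 (swap(0, 2)): [5, 7, 3, 0, 4, 2, 1, 6]
After 7 (swap(0, 7)): [6, 7, 3, 0, 4, 2, 1, 5]
After 8 (swap(3, 2)): [6, 7, 0, 3, 4, 2, 1, 5]
After 9 (swap(0, 4)): [4, 7, 0, 3, 6, 2, 1, 5]
After 10 (swap(0, 2)): [0, 7, 4, 3, 6, 2, 1, 5]
After 11 (rotate_left(1, 4, k=3)): [0, 6, 7, 4, 3, 2, 1, 5]

Answer: no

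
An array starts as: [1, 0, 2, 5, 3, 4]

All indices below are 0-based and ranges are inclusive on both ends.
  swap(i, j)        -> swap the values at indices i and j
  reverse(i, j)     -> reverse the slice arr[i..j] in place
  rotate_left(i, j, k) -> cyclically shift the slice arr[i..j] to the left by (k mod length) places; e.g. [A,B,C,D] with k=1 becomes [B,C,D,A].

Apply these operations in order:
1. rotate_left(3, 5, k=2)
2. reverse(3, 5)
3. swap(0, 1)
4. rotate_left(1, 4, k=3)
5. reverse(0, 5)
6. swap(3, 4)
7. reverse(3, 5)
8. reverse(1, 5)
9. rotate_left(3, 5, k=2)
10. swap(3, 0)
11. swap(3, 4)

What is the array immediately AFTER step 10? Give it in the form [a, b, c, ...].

Answer: [3, 5, 1, 4, 0, 2]

Derivation:
After 1 (rotate_left(3, 5, k=2)): [1, 0, 2, 4, 5, 3]
After 2 (reverse(3, 5)): [1, 0, 2, 3, 5, 4]
After 3 (swap(0, 1)): [0, 1, 2, 3, 5, 4]
After 4 (rotate_left(1, 4, k=3)): [0, 5, 1, 2, 3, 4]
After 5 (reverse(0, 5)): [4, 3, 2, 1, 5, 0]
After 6 (swap(3, 4)): [4, 3, 2, 5, 1, 0]
After 7 (reverse(3, 5)): [4, 3, 2, 0, 1, 5]
After 8 (reverse(1, 5)): [4, 5, 1, 0, 2, 3]
After 9 (rotate_left(3, 5, k=2)): [4, 5, 1, 3, 0, 2]
After 10 (swap(3, 0)): [3, 5, 1, 4, 0, 2]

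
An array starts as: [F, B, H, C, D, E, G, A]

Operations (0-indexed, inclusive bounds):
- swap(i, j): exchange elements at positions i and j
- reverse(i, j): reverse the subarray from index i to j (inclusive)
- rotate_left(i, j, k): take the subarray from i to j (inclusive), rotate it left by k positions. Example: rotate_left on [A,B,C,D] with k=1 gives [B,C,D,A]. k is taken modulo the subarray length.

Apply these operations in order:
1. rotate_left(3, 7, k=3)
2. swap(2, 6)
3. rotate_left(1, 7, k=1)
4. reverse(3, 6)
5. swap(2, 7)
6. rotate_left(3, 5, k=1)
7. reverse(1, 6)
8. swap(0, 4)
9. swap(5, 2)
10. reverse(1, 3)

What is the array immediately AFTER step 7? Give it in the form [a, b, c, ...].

Answer: [F, A, E, C, H, B, D, G]

Derivation:
After 1 (rotate_left(3, 7, k=3)): [F, B, H, G, A, C, D, E]
After 2 (swap(2, 6)): [F, B, D, G, A, C, H, E]
After 3 (rotate_left(1, 7, k=1)): [F, D, G, A, C, H, E, B]
After 4 (reverse(3, 6)): [F, D, G, E, H, C, A, B]
After 5 (swap(2, 7)): [F, D, B, E, H, C, A, G]
After 6 (rotate_left(3, 5, k=1)): [F, D, B, H, C, E, A, G]
After 7 (reverse(1, 6)): [F, A, E, C, H, B, D, G]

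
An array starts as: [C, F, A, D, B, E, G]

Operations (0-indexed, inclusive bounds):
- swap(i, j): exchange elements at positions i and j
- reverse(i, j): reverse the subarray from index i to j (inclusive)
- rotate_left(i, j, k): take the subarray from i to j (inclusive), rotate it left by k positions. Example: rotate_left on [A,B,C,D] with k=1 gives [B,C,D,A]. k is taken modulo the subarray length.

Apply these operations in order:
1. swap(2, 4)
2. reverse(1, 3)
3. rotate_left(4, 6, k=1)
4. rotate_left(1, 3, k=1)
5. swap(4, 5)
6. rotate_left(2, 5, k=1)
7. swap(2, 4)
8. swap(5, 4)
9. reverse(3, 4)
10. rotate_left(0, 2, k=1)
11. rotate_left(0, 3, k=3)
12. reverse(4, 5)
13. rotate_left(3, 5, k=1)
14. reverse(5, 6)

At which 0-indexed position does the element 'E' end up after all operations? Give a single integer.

Answer: 2

Derivation:
After 1 (swap(2, 4)): [C, F, B, D, A, E, G]
After 2 (reverse(1, 3)): [C, D, B, F, A, E, G]
After 3 (rotate_left(4, 6, k=1)): [C, D, B, F, E, G, A]
After 4 (rotate_left(1, 3, k=1)): [C, B, F, D, E, G, A]
After 5 (swap(4, 5)): [C, B, F, D, G, E, A]
After 6 (rotate_left(2, 5, k=1)): [C, B, D, G, E, F, A]
After 7 (swap(2, 4)): [C, B, E, G, D, F, A]
After 8 (swap(5, 4)): [C, B, E, G, F, D, A]
After 9 (reverse(3, 4)): [C, B, E, F, G, D, A]
After 10 (rotate_left(0, 2, k=1)): [B, E, C, F, G, D, A]
After 11 (rotate_left(0, 3, k=3)): [F, B, E, C, G, D, A]
After 12 (reverse(4, 5)): [F, B, E, C, D, G, A]
After 13 (rotate_left(3, 5, k=1)): [F, B, E, D, G, C, A]
After 14 (reverse(5, 6)): [F, B, E, D, G, A, C]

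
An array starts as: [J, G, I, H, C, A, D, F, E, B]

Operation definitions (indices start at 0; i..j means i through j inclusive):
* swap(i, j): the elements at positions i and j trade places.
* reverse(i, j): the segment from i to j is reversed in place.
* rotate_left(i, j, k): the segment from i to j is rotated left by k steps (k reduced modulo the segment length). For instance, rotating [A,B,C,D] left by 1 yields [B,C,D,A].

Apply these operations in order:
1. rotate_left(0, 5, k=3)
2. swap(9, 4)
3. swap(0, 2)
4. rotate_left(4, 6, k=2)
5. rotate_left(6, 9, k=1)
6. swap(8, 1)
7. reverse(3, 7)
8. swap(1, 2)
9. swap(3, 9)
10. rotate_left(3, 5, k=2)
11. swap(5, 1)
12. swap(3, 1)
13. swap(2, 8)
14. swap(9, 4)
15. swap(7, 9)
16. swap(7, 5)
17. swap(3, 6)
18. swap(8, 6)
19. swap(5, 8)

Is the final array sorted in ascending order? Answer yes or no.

After 1 (rotate_left(0, 5, k=3)): [H, C, A, J, G, I, D, F, E, B]
After 2 (swap(9, 4)): [H, C, A, J, B, I, D, F, E, G]
After 3 (swap(0, 2)): [A, C, H, J, B, I, D, F, E, G]
After 4 (rotate_left(4, 6, k=2)): [A, C, H, J, D, B, I, F, E, G]
After 5 (rotate_left(6, 9, k=1)): [A, C, H, J, D, B, F, E, G, I]
After 6 (swap(8, 1)): [A, G, H, J, D, B, F, E, C, I]
After 7 (reverse(3, 7)): [A, G, H, E, F, B, D, J, C, I]
After 8 (swap(1, 2)): [A, H, G, E, F, B, D, J, C, I]
After 9 (swap(3, 9)): [A, H, G, I, F, B, D, J, C, E]
After 10 (rotate_left(3, 5, k=2)): [A, H, G, B, I, F, D, J, C, E]
After 11 (swap(5, 1)): [A, F, G, B, I, H, D, J, C, E]
After 12 (swap(3, 1)): [A, B, G, F, I, H, D, J, C, E]
After 13 (swap(2, 8)): [A, B, C, F, I, H, D, J, G, E]
After 14 (swap(9, 4)): [A, B, C, F, E, H, D, J, G, I]
After 15 (swap(7, 9)): [A, B, C, F, E, H, D, I, G, J]
After 16 (swap(7, 5)): [A, B, C, F, E, I, D, H, G, J]
After 17 (swap(3, 6)): [A, B, C, D, E, I, F, H, G, J]
After 18 (swap(8, 6)): [A, B, C, D, E, I, G, H, F, J]
After 19 (swap(5, 8)): [A, B, C, D, E, F, G, H, I, J]

Answer: yes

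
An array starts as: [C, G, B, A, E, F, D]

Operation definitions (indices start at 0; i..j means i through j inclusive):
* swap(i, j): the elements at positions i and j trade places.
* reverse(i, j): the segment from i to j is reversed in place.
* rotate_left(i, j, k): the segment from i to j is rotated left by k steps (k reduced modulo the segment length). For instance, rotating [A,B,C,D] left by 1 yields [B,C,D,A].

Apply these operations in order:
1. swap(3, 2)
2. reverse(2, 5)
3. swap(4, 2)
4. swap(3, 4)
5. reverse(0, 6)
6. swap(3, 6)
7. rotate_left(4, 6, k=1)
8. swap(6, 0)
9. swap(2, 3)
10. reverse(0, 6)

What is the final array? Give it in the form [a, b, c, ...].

After 1 (swap(3, 2)): [C, G, A, B, E, F, D]
After 2 (reverse(2, 5)): [C, G, F, E, B, A, D]
After 3 (swap(4, 2)): [C, G, B, E, F, A, D]
After 4 (swap(3, 4)): [C, G, B, F, E, A, D]
After 5 (reverse(0, 6)): [D, A, E, F, B, G, C]
After 6 (swap(3, 6)): [D, A, E, C, B, G, F]
After 7 (rotate_left(4, 6, k=1)): [D, A, E, C, G, F, B]
After 8 (swap(6, 0)): [B, A, E, C, G, F, D]
After 9 (swap(2, 3)): [B, A, C, E, G, F, D]
After 10 (reverse(0, 6)): [D, F, G, E, C, A, B]

Answer: [D, F, G, E, C, A, B]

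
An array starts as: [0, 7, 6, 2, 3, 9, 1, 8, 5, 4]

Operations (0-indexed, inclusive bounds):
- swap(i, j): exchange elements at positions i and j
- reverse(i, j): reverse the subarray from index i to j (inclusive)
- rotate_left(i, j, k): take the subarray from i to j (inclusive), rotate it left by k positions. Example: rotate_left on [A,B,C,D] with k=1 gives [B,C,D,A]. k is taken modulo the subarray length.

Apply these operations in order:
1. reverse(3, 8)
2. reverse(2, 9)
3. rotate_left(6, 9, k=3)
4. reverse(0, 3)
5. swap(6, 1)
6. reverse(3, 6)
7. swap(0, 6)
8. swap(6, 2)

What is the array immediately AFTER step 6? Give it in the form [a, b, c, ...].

After 1 (reverse(3, 8)): [0, 7, 6, 5, 8, 1, 9, 3, 2, 4]
After 2 (reverse(2, 9)): [0, 7, 4, 2, 3, 9, 1, 8, 5, 6]
After 3 (rotate_left(6, 9, k=3)): [0, 7, 4, 2, 3, 9, 6, 1, 8, 5]
After 4 (reverse(0, 3)): [2, 4, 7, 0, 3, 9, 6, 1, 8, 5]
After 5 (swap(6, 1)): [2, 6, 7, 0, 3, 9, 4, 1, 8, 5]
After 6 (reverse(3, 6)): [2, 6, 7, 4, 9, 3, 0, 1, 8, 5]

Answer: [2, 6, 7, 4, 9, 3, 0, 1, 8, 5]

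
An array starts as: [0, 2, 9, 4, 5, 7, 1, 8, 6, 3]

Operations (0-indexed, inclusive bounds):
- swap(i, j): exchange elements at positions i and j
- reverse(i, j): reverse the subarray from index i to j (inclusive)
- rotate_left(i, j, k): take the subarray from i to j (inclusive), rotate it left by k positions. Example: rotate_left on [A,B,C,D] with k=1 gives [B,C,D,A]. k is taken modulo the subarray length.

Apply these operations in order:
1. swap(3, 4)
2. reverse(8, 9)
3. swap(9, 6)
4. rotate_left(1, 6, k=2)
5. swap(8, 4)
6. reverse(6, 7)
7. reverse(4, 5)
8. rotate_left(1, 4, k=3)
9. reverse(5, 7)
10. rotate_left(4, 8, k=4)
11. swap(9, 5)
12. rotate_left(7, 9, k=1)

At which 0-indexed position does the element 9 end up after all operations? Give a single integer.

Answer: 6

Derivation:
After 1 (swap(3, 4)): [0, 2, 9, 5, 4, 7, 1, 8, 6, 3]
After 2 (reverse(8, 9)): [0, 2, 9, 5, 4, 7, 1, 8, 3, 6]
After 3 (swap(9, 6)): [0, 2, 9, 5, 4, 7, 6, 8, 3, 1]
After 4 (rotate_left(1, 6, k=2)): [0, 5, 4, 7, 6, 2, 9, 8, 3, 1]
After 5 (swap(8, 4)): [0, 5, 4, 7, 3, 2, 9, 8, 6, 1]
After 6 (reverse(6, 7)): [0, 5, 4, 7, 3, 2, 8, 9, 6, 1]
After 7 (reverse(4, 5)): [0, 5, 4, 7, 2, 3, 8, 9, 6, 1]
After 8 (rotate_left(1, 4, k=3)): [0, 2, 5, 4, 7, 3, 8, 9, 6, 1]
After 9 (reverse(5, 7)): [0, 2, 5, 4, 7, 9, 8, 3, 6, 1]
After 10 (rotate_left(4, 8, k=4)): [0, 2, 5, 4, 6, 7, 9, 8, 3, 1]
After 11 (swap(9, 5)): [0, 2, 5, 4, 6, 1, 9, 8, 3, 7]
After 12 (rotate_left(7, 9, k=1)): [0, 2, 5, 4, 6, 1, 9, 3, 7, 8]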